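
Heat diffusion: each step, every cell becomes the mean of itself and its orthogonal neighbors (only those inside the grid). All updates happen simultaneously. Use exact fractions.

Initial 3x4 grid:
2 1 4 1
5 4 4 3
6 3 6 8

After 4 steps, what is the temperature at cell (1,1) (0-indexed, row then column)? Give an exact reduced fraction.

Step 1: cell (1,1) = 17/5
Step 2: cell (1,1) = 387/100
Step 3: cell (1,1) = 11299/3000
Step 4: cell (1,1) = 1389847/360000
Full grid after step 4:
  447197/129600 727147/216000 745927/216000 229171/64800
  3273083/864000 1389847/360000 702911/180000 108529/27000
  544247/129600 115409/27000 239263/54000 143423/32400

Answer: 1389847/360000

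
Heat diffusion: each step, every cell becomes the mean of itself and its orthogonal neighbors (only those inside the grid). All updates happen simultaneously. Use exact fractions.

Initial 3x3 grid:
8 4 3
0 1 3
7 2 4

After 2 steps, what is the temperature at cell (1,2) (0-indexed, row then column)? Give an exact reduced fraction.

Step 1: cell (1,2) = 11/4
Step 2: cell (1,2) = 133/48
Full grid after step 2:
  4 10/3 121/36
  13/4 13/4 133/48
  7/2 23/8 37/12

Answer: 133/48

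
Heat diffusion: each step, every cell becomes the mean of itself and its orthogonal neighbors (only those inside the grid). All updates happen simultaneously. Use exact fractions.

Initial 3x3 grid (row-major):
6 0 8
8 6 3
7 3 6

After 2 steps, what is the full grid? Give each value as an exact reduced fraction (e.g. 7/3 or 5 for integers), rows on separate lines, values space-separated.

After step 1:
  14/3 5 11/3
  27/4 4 23/4
  6 11/2 4
After step 2:
  197/36 13/3 173/36
  257/48 27/5 209/48
  73/12 39/8 61/12

Answer: 197/36 13/3 173/36
257/48 27/5 209/48
73/12 39/8 61/12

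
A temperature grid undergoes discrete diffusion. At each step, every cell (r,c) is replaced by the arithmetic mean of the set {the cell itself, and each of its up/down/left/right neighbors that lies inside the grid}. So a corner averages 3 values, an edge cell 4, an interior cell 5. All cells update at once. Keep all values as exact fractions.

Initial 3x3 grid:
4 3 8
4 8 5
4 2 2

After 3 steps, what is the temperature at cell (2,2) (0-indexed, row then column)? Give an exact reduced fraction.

Answer: 3013/720

Derivation:
Step 1: cell (2,2) = 3
Step 2: cell (2,2) = 17/4
Step 3: cell (2,2) = 3013/720
Full grid after step 3:
  9859/2160 24221/4800 5407/1080
  5399/1200 13303/3000 70063/14400
  2141/540 7661/1800 3013/720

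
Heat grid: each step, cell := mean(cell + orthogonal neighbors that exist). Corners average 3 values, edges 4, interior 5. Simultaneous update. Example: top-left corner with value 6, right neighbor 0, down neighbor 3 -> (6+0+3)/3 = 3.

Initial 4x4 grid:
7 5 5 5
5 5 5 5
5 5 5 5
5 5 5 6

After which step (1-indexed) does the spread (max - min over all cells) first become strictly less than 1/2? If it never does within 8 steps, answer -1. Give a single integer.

Step 1: max=17/3, min=5, spread=2/3
Step 2: max=50/9, min=5, spread=5/9
Step 3: max=581/108, min=485/96, spread=283/864
  -> spread < 1/2 first at step 3
Step 4: max=17243/3240, min=487/96, spread=3227/12960
Step 5: max=511553/97200, min=2200717/432000, spread=655667/3888000
Step 6: max=15264257/2916000, min=66227317/12960000, spread=14524427/116640000
Step 7: max=9114991/1749600, min=79551349/15552000, spread=13237139/139968000
Step 8: max=13633546583/2624400000, min=26857752383/5248800000, spread=409340783/5248800000

Answer: 3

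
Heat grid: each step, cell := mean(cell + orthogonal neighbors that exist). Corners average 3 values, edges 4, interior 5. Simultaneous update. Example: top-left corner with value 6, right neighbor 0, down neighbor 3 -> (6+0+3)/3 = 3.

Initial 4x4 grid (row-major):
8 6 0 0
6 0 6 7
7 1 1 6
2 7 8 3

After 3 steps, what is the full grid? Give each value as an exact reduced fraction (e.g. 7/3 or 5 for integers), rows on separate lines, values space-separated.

After step 1:
  20/3 7/2 3 7/3
  21/4 19/5 14/5 19/4
  4 16/5 22/5 17/4
  16/3 9/2 19/4 17/3
After step 2:
  185/36 509/120 349/120 121/36
  1183/240 371/100 15/4 53/15
  1067/240 199/50 97/25 143/30
  83/18 1067/240 1159/240 44/9
After step 3:
  10303/2160 14399/3600 2567/720 3529/1080
  32803/7200 24733/6000 10669/3000 1387/360
  32339/7200 12277/3000 25447/6000 7681/1800
  4861/1080 32159/7200 32479/7200 10429/2160

Answer: 10303/2160 14399/3600 2567/720 3529/1080
32803/7200 24733/6000 10669/3000 1387/360
32339/7200 12277/3000 25447/6000 7681/1800
4861/1080 32159/7200 32479/7200 10429/2160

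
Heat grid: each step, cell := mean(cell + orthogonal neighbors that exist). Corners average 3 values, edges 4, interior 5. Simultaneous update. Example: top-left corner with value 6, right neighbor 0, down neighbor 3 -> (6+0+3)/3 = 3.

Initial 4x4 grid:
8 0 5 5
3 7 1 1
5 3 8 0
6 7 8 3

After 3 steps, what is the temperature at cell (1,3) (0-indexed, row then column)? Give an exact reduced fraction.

Answer: 21907/7200

Derivation:
Step 1: cell (1,3) = 7/4
Step 2: cell (1,3) = 769/240
Step 3: cell (1,3) = 21907/7200
Full grid after step 3:
  8983/2160 30787/7200 24067/7200 3557/1080
  17291/3600 24253/6000 11921/3000 21907/7200
  5893/1200 5161/1000 24811/6000 27859/7200
  409/72 3179/600 9151/1800 1805/432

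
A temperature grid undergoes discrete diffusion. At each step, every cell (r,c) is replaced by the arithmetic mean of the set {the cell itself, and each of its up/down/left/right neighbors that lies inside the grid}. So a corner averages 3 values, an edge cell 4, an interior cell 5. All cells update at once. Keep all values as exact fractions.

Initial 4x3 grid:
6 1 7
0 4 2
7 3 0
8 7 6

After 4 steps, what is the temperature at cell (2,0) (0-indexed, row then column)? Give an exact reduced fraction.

Answer: 988049/216000

Derivation:
Step 1: cell (2,0) = 9/2
Step 2: cell (2,0) = 1217/240
Step 3: cell (2,0) = 32717/7200
Step 4: cell (2,0) = 988049/216000
Full grid after step 4:
  116341/32400 1444853/432000 219407/64800
  817229/216000 334121/90000 368677/108000
  988049/216000 749317/180000 430837/108000
  322997/64800 16231/3375 70643/16200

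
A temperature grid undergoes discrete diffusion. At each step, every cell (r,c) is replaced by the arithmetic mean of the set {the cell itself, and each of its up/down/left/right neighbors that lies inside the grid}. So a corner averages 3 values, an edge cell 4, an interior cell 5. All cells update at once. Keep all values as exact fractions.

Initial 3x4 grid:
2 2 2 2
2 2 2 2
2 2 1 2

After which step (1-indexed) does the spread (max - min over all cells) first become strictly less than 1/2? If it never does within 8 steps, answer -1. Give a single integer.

Step 1: max=2, min=5/3, spread=1/3
  -> spread < 1/2 first at step 1
Step 2: max=2, min=209/120, spread=31/120
Step 3: max=2, min=1949/1080, spread=211/1080
Step 4: max=3553/1800, min=199103/108000, spread=14077/108000
Step 5: max=212317/108000, min=1803593/972000, spread=5363/48600
Step 6: max=117131/60000, min=54579191/29160000, spread=93859/1166400
Step 7: max=189063533/97200000, min=3288925519/1749600000, spread=4568723/69984000
Step 8: max=5650381111/2916000000, min=198171564371/104976000000, spread=8387449/167961600

Answer: 1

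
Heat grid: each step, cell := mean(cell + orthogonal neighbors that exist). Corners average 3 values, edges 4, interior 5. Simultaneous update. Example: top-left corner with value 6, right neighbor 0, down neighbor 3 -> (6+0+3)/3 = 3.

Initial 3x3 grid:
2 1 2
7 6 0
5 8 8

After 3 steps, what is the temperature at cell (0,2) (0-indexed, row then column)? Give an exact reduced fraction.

Step 1: cell (0,2) = 1
Step 2: cell (0,2) = 31/12
Step 3: cell (0,2) = 731/240
Full grid after step 3:
  8219/2160 49423/14400 731/240
  5779/1200 13063/3000 14587/3600
  12079/2160 8747/1600 10679/2160

Answer: 731/240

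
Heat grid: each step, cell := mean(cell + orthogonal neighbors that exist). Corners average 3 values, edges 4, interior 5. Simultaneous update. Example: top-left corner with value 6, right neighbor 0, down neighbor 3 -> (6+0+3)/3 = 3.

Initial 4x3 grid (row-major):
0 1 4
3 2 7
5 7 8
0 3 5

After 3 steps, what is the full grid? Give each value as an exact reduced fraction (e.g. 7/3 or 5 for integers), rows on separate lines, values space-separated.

Answer: 271/108 8639/2880 61/16
4297/1440 1141/300 359/80
5189/1440 108/25 923/180
199/54 4201/960 2167/432

Derivation:
After step 1:
  4/3 7/4 4
  5/2 4 21/4
  15/4 5 27/4
  8/3 15/4 16/3
After step 2:
  67/36 133/48 11/3
  139/48 37/10 5
  167/48 93/20 67/12
  61/18 67/16 95/18
After step 3:
  271/108 8639/2880 61/16
  4297/1440 1141/300 359/80
  5189/1440 108/25 923/180
  199/54 4201/960 2167/432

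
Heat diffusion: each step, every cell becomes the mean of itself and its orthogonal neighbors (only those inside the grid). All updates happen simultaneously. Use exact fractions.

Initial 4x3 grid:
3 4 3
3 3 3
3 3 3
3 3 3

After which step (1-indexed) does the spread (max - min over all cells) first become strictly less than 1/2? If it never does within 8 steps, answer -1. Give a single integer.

Step 1: max=10/3, min=3, spread=1/3
  -> spread < 1/2 first at step 1
Step 2: max=787/240, min=3, spread=67/240
Step 3: max=6917/2160, min=3, spread=437/2160
Step 4: max=2749531/864000, min=3009/1000, spread=29951/172800
Step 5: max=24543821/7776000, min=10204/3375, spread=206761/1555200
Step 6: max=9787395571/3110400000, min=16365671/5400000, spread=14430763/124416000
Step 7: max=584979741689/186624000000, min=1313652727/432000000, spread=139854109/1492992000
Step 8: max=35014791890251/11197440000000, min=118491228977/38880000000, spread=7114543559/89579520000

Answer: 1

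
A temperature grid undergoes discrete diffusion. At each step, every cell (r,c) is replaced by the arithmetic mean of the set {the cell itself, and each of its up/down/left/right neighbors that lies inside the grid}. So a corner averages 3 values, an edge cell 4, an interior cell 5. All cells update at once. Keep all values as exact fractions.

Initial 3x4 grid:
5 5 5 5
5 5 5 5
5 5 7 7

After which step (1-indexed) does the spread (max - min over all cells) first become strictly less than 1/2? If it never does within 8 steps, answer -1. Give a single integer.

Step 1: max=19/3, min=5, spread=4/3
Step 2: max=107/18, min=5, spread=17/18
Step 3: max=779/135, min=5, spread=104/135
Step 4: max=365249/64800, min=4547/900, spread=7573/12960
Step 5: max=21609001/3888000, min=68717/13500, spread=363701/777600
  -> spread < 1/2 first at step 5
Step 6: max=1282253999/233280000, min=1847413/360000, spread=681043/1866240
Step 7: max=76353337141/13996800000, min=501882089/97200000, spread=163292653/559872000
Step 8: max=4553867884319/839808000000, min=15137139163/2916000000, spread=1554974443/6718464000

Answer: 5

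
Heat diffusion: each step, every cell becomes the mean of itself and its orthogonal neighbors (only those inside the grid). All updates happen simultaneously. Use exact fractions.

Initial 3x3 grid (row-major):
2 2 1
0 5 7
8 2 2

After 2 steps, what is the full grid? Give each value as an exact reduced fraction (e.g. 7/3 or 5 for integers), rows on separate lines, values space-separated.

Answer: 91/36 311/120 115/36
697/240 349/100 279/80
34/9 289/80 35/9

Derivation:
After step 1:
  4/3 5/2 10/3
  15/4 16/5 15/4
  10/3 17/4 11/3
After step 2:
  91/36 311/120 115/36
  697/240 349/100 279/80
  34/9 289/80 35/9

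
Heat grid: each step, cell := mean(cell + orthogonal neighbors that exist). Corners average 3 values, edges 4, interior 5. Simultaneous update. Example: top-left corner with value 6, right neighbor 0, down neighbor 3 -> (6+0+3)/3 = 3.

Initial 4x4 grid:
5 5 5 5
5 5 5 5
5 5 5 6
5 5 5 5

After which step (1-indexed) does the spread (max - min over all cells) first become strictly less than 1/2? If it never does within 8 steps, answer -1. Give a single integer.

Answer: 1

Derivation:
Step 1: max=16/3, min=5, spread=1/3
  -> spread < 1/2 first at step 1
Step 2: max=631/120, min=5, spread=31/120
Step 3: max=5611/1080, min=5, spread=211/1080
Step 4: max=556843/108000, min=5, spread=16843/108000
Step 5: max=4998643/972000, min=45079/9000, spread=130111/972000
Step 6: max=149442367/29160000, min=2707159/540000, spread=3255781/29160000
Step 7: max=4474353691/874800000, min=2711107/540000, spread=82360351/874800000
Step 8: max=133971316891/26244000000, min=488506441/97200000, spread=2074577821/26244000000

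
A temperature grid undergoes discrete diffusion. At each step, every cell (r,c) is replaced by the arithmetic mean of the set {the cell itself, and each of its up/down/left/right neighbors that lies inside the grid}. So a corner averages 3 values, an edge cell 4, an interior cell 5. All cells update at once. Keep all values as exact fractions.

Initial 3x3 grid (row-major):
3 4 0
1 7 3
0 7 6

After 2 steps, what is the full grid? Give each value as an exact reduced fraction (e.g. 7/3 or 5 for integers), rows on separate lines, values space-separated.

Answer: 107/36 129/40 59/18
749/240 393/100 241/60
125/36 87/20 43/9

Derivation:
After step 1:
  8/3 7/2 7/3
  11/4 22/5 4
  8/3 5 16/3
After step 2:
  107/36 129/40 59/18
  749/240 393/100 241/60
  125/36 87/20 43/9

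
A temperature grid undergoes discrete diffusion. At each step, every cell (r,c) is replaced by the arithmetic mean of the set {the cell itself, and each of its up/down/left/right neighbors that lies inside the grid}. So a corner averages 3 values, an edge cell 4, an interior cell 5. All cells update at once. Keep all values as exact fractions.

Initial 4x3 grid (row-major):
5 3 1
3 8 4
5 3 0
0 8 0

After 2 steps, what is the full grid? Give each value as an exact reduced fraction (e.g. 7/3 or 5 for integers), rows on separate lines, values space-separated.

After step 1:
  11/3 17/4 8/3
  21/4 21/5 13/4
  11/4 24/5 7/4
  13/3 11/4 8/3
After step 2:
  79/18 887/240 61/18
  119/30 87/20 89/30
  257/60 13/4 187/60
  59/18 291/80 43/18

Answer: 79/18 887/240 61/18
119/30 87/20 89/30
257/60 13/4 187/60
59/18 291/80 43/18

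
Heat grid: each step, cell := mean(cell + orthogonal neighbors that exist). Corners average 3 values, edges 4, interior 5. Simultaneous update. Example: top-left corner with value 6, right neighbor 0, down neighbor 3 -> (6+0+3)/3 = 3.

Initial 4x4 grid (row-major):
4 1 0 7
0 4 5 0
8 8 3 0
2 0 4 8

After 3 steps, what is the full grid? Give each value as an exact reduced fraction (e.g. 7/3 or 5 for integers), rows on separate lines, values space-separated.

After step 1:
  5/3 9/4 13/4 7/3
  4 18/5 12/5 3
  9/2 23/5 4 11/4
  10/3 7/2 15/4 4
After step 2:
  95/36 323/120 307/120 103/36
  413/120 337/100 13/4 629/240
  493/120 101/25 7/2 55/16
  34/9 911/240 61/16 7/2
After step 3:
  1579/540 10133/3600 409/144 5789/2160
  12203/3600 2519/750 18359/6000 4381/1440
  13831/3600 22577/6000 451/125 1567/480
  8411/2160 27767/7200 1753/480 43/12

Answer: 1579/540 10133/3600 409/144 5789/2160
12203/3600 2519/750 18359/6000 4381/1440
13831/3600 22577/6000 451/125 1567/480
8411/2160 27767/7200 1753/480 43/12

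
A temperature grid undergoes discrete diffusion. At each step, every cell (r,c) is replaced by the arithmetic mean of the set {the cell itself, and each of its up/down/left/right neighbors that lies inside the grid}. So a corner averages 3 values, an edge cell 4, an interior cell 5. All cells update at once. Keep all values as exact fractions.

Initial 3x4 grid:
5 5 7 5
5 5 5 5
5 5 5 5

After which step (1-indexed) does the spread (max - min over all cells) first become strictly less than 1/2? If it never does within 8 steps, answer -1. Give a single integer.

Step 1: max=17/3, min=5, spread=2/3
Step 2: max=331/60, min=5, spread=31/60
Step 3: max=2911/540, min=5, spread=211/540
  -> spread < 1/2 first at step 3
Step 4: max=286897/54000, min=4547/900, spread=14077/54000
Step 5: max=2570407/486000, min=273683/54000, spread=5363/24300
Step 6: max=76640809/14580000, min=152869/30000, spread=93859/583200
Step 7: max=4584274481/874800000, min=248336467/48600000, spread=4568723/34992000
Step 8: max=274220435629/52488000000, min=7471618889/1458000000, spread=8387449/83980800

Answer: 3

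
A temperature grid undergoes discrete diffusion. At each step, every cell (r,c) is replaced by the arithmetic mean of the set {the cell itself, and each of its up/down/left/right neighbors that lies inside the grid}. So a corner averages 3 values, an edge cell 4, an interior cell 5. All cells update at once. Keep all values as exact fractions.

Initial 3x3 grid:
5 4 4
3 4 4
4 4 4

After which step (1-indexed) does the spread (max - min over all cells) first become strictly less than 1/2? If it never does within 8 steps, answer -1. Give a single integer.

Step 1: max=17/4, min=11/3, spread=7/12
Step 2: max=49/12, min=58/15, spread=13/60
  -> spread < 1/2 first at step 2
Step 3: max=19427/4800, min=523/135, spread=7483/43200
Step 4: max=173857/43200, min=423779/108000, spread=21727/216000
Step 5: max=23042681/5760000, min=3820289/972000, spread=10906147/155520000
Step 6: max=621374713/155520000, min=460359941/116640000, spread=36295/746496
Step 7: max=37192562411/9331200000, min=6913884163/1749600000, spread=305773/8957952
Step 8: max=2229426305617/559872000000, min=1662007420619/419904000000, spread=2575951/107495424

Answer: 2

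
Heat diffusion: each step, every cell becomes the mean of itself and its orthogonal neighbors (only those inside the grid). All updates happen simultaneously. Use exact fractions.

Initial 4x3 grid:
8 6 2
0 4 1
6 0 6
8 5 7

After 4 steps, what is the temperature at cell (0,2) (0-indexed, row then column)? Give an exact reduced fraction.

Step 1: cell (0,2) = 3
Step 2: cell (0,2) = 15/4
Step 3: cell (0,2) = 2509/720
Step 4: cell (0,2) = 80573/21600
Full grid after step 4:
  132647/32400 816883/216000 80573/21600
  217447/54000 715339/180000 264721/72000
  120211/27000 749789/180000 302521/72000
  75281/16200 1018883/216000 32311/7200

Answer: 80573/21600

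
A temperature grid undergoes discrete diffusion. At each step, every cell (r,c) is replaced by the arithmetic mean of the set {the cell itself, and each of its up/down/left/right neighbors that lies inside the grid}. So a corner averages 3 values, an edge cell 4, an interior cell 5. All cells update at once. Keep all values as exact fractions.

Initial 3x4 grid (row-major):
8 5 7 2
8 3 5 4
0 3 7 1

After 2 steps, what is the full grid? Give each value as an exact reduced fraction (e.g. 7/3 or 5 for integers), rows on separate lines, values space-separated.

Answer: 35/6 223/40 601/120 145/36
1213/240 19/4 87/20 62/15
35/9 943/240 329/80 11/3

Derivation:
After step 1:
  7 23/4 19/4 13/3
  19/4 24/5 26/5 3
  11/3 13/4 4 4
After step 2:
  35/6 223/40 601/120 145/36
  1213/240 19/4 87/20 62/15
  35/9 943/240 329/80 11/3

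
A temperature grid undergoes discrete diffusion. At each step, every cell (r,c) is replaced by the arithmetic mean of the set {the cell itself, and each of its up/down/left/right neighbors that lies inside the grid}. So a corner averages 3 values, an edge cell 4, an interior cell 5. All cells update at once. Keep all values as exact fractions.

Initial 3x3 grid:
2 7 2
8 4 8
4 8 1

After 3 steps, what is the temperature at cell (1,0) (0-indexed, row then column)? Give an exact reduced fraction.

Answer: 7339/1440

Derivation:
Step 1: cell (1,0) = 9/2
Step 2: cell (1,0) = 143/24
Step 3: cell (1,0) = 7339/1440
Full grid after step 3:
  2321/432 13823/2880 1111/216
  7339/1440 6611/1200 13763/2880
  2447/432 14573/2880 575/108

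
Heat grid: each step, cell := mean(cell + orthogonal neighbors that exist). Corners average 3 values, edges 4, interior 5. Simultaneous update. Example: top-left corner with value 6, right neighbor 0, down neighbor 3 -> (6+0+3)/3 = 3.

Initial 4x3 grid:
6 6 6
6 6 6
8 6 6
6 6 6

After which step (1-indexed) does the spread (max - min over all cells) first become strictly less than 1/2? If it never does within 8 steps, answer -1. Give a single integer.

Step 1: max=20/3, min=6, spread=2/3
Step 2: max=391/60, min=6, spread=31/60
Step 3: max=3451/540, min=6, spread=211/540
  -> spread < 1/2 first at step 3
Step 4: max=340897/54000, min=5447/900, spread=14077/54000
Step 5: max=3056407/486000, min=327683/54000, spread=5363/24300
Step 6: max=91220809/14580000, min=182869/30000, spread=93859/583200
Step 7: max=5459074481/874800000, min=296936467/48600000, spread=4568723/34992000
Step 8: max=326708435629/52488000000, min=8929618889/1458000000, spread=8387449/83980800

Answer: 3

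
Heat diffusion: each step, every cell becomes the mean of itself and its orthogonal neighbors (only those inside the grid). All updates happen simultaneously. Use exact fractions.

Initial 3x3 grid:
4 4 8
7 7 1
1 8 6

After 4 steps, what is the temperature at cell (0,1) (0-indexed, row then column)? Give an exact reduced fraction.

Answer: 4465541/864000

Derivation:
Step 1: cell (0,1) = 23/4
Step 2: cell (0,1) = 1229/240
Step 3: cell (0,1) = 75103/14400
Step 4: cell (0,1) = 4465541/864000
Full grid after step 4:
  37361/7200 4465541/864000 673123/129600
  4483541/864000 942271/180000 2246083/432000
  679423/129600 2261833/432000 14201/2700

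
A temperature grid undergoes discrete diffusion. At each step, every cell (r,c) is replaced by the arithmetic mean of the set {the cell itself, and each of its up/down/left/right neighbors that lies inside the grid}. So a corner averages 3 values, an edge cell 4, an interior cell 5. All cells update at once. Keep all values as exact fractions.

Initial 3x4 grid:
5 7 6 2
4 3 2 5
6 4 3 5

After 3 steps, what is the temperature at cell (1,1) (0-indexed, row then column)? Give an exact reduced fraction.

Answer: 4299/1000

Derivation:
Step 1: cell (1,1) = 4
Step 2: cell (1,1) = 431/100
Step 3: cell (1,1) = 4299/1000
Full grid after step 3:
  517/108 16609/3600 15259/3600 2237/540
  11011/2400 4299/1000 12257/3000 28093/7200
  235/54 1873/450 874/225 1051/270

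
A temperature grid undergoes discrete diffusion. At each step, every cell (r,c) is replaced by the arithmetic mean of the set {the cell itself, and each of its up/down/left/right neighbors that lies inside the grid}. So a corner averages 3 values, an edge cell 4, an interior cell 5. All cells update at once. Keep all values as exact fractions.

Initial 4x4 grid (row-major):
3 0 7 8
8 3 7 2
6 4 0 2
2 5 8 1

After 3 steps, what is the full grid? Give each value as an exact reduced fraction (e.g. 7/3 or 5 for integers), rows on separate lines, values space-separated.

After step 1:
  11/3 13/4 11/2 17/3
  5 22/5 19/5 19/4
  5 18/5 21/5 5/4
  13/3 19/4 7/2 11/3
After step 2:
  143/36 1009/240 1093/240 191/36
  271/60 401/100 453/100 58/15
  269/60 439/100 327/100 52/15
  169/36 971/240 967/240 101/36
After step 3:
  9139/2160 30133/7200 33469/7200 9883/2160
  3821/900 25981/6000 24277/6000 3863/900
  4069/900 24239/6000 23623/6000 3017/900
  9521/2160 30887/7200 25471/7200 7417/2160

Answer: 9139/2160 30133/7200 33469/7200 9883/2160
3821/900 25981/6000 24277/6000 3863/900
4069/900 24239/6000 23623/6000 3017/900
9521/2160 30887/7200 25471/7200 7417/2160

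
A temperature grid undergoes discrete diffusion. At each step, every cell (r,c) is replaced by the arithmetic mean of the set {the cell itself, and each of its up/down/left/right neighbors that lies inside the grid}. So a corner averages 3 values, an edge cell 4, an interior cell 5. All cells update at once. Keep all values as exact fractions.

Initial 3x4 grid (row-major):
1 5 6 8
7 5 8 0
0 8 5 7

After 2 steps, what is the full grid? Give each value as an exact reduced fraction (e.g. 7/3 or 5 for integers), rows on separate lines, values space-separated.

Answer: 71/18 329/60 307/60 103/18
1151/240 117/25 309/50 1153/240
17/4 231/40 203/40 67/12

Derivation:
After step 1:
  13/3 17/4 27/4 14/3
  13/4 33/5 24/5 23/4
  5 9/2 7 4
After step 2:
  71/18 329/60 307/60 103/18
  1151/240 117/25 309/50 1153/240
  17/4 231/40 203/40 67/12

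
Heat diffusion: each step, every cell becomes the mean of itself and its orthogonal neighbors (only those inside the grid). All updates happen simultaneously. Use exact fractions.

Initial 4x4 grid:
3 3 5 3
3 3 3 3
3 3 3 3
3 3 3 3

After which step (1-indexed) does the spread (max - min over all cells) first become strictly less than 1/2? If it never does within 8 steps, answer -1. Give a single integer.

Step 1: max=11/3, min=3, spread=2/3
Step 2: max=211/60, min=3, spread=31/60
Step 3: max=1831/540, min=3, spread=211/540
  -> spread < 1/2 first at step 3
Step 4: max=178843/54000, min=3, spread=16843/54000
Step 5: max=1596643/486000, min=13579/4500, spread=130111/486000
Step 6: max=47382367/14580000, min=817159/270000, spread=3255781/14580000
Step 7: max=1412553691/437400000, min=821107/270000, spread=82360351/437400000
Step 8: max=42117316891/13122000000, min=148306441/48600000, spread=2074577821/13122000000

Answer: 3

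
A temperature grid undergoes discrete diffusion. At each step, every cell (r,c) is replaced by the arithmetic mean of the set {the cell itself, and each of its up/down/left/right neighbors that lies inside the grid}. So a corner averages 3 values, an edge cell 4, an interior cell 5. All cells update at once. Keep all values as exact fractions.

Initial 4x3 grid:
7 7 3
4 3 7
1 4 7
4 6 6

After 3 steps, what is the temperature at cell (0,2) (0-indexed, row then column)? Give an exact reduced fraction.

Step 1: cell (0,2) = 17/3
Step 2: cell (0,2) = 47/9
Step 3: cell (0,2) = 289/54
Full grid after step 3:
  89/18 18131/3600 289/54
  5317/1200 1846/375 18551/3600
  15191/3600 1159/250 19141/3600
  562/135 481/100 2873/540

Answer: 289/54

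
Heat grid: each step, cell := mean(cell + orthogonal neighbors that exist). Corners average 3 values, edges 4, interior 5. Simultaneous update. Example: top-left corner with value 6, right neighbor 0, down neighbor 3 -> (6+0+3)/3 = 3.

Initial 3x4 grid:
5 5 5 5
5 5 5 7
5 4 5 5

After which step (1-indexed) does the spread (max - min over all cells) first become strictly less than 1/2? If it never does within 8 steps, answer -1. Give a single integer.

Answer: 4

Derivation:
Step 1: max=17/3, min=14/3, spread=1
Step 2: max=667/120, min=569/120, spread=49/60
Step 3: max=5837/1080, min=5189/1080, spread=3/5
Step 4: max=2298763/432000, min=158111/32400, spread=571849/1296000
  -> spread < 1/2 first at step 4
Step 5: max=20523233/3888000, min=4765097/972000, spread=97523/259200
Step 6: max=1221054007/233280000, min=144119129/29160000, spread=302671/1036800
Step 7: max=72933957413/13996800000, min=8685956311/1749600000, spread=45950759/186624000
Step 8: max=4355531355967/839808000000, min=523635705449/104976000000, spread=443855233/2239488000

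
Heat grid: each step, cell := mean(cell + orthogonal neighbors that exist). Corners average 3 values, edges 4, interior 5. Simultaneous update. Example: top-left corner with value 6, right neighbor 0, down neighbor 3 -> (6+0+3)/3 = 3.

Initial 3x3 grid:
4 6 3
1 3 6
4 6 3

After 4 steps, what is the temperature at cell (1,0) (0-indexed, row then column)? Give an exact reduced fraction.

Step 1: cell (1,0) = 3
Step 2: cell (1,0) = 221/60
Step 3: cell (1,0) = 6581/1800
Step 4: cell (1,0) = 833939/216000
Full grid after step 4:
  61921/16200 109883/27000 180631/43200
  833939/216000 1435747/360000 1226627/288000
  61921/16200 109883/27000 180631/43200

Answer: 833939/216000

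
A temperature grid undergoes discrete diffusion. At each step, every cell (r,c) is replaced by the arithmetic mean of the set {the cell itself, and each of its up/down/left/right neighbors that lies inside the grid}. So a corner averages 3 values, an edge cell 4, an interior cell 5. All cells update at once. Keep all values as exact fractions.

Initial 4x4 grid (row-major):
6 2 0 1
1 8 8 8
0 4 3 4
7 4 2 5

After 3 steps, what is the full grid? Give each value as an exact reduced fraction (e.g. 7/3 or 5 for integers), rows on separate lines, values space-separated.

After step 1:
  3 4 11/4 3
  15/4 23/5 27/5 21/4
  3 19/5 21/5 5
  11/3 17/4 7/2 11/3
After step 2:
  43/12 287/80 303/80 11/3
  287/80 431/100 111/25 373/80
  853/240 397/100 219/50 1087/240
  131/36 913/240 937/240 73/18
After step 3:
  1291/360 9161/2400 9289/2400 727/180
  3007/800 3979/1000 1079/250 10379/2400
  26551/7200 12011/3000 6367/1500 31729/7200
  3959/1080 27571/7200 29059/7200 562/135

Answer: 1291/360 9161/2400 9289/2400 727/180
3007/800 3979/1000 1079/250 10379/2400
26551/7200 12011/3000 6367/1500 31729/7200
3959/1080 27571/7200 29059/7200 562/135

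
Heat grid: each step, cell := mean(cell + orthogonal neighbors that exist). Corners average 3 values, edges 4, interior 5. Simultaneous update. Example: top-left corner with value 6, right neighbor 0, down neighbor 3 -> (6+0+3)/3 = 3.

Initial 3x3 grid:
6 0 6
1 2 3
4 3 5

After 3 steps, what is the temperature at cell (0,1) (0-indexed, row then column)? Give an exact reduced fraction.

Step 1: cell (0,1) = 7/2
Step 2: cell (0,1) = 319/120
Step 3: cell (0,1) = 22313/7200
Full grid after step 3:
  5903/2160 22313/7200 371/120
  14267/4800 17287/6000 6097/1800
  6163/2160 23363/7200 3509/1080

Answer: 22313/7200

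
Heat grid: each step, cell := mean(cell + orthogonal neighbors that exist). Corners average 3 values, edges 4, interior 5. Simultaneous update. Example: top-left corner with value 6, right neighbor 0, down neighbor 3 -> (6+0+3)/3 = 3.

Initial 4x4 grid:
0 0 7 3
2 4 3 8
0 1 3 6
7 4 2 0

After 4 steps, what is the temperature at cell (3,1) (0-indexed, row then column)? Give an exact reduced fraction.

Step 1: cell (3,1) = 7/2
Step 2: cell (3,1) = 709/240
Step 3: cell (3,1) = 21079/7200
Step 4: cell (3,1) = 633877/216000
Full grid after step 4:
  8989/4050 291689/108000 134123/36000 6091/1440
  244679/108000 63359/22500 211847/60000 298921/72000
  281051/108000 508987/180000 75569/22500 787123/216000
  180289/64800 633877/216000 672853/216000 13609/4050

Answer: 633877/216000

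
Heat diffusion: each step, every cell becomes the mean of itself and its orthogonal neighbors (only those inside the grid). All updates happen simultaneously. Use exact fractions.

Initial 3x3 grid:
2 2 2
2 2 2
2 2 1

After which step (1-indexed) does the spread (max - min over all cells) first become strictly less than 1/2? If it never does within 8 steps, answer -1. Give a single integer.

Step 1: max=2, min=5/3, spread=1/3
  -> spread < 1/2 first at step 1
Step 2: max=2, min=31/18, spread=5/18
Step 3: max=2, min=391/216, spread=41/216
Step 4: max=709/360, min=23789/12960, spread=347/2592
Step 5: max=7043/3600, min=1448263/777600, spread=2921/31104
Step 6: max=838517/432000, min=87483461/46656000, spread=24611/373248
Step 7: max=18783259/9720000, min=5279997967/2799360000, spread=207329/4478976
Step 8: max=997998401/518400000, min=317893247549/167961600000, spread=1746635/53747712

Answer: 1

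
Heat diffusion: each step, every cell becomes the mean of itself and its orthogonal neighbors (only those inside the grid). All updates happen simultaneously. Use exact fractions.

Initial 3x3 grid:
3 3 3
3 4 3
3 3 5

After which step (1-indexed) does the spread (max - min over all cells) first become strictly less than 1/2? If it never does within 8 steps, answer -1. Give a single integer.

Answer: 3

Derivation:
Step 1: max=15/4, min=3, spread=3/4
Step 2: max=67/18, min=249/80, spread=439/720
Step 3: max=3791/1080, min=1127/360, spread=41/108
  -> spread < 1/2 first at step 3
Step 4: max=225937/64800, min=69529/21600, spread=347/1296
Step 5: max=13307639/3888000, min=4192463/1296000, spread=2921/15552
Step 6: max=793835233/233280000, min=254357161/77760000, spread=24611/186624
Step 7: max=47287385351/13996800000, min=15330526367/4665600000, spread=207329/2239488
Step 8: max=2827262713297/839808000000, min=924226789849/279936000000, spread=1746635/26873856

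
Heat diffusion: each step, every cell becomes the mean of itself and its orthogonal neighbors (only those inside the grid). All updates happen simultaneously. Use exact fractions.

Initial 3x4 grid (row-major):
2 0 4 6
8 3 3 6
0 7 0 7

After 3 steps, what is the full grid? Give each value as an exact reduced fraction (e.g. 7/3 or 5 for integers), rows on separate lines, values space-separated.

Answer: 7307/2160 1439/450 13987/3600 2303/540
48793/14400 11011/3000 22597/6000 32509/7200
691/180 8533/2400 29399/7200 9257/2160

Derivation:
After step 1:
  10/3 9/4 13/4 16/3
  13/4 21/5 16/5 11/2
  5 5/2 17/4 13/3
After step 2:
  53/18 391/120 421/120 169/36
  947/240 77/25 102/25 551/120
  43/12 319/80 857/240 169/36
After step 3:
  7307/2160 1439/450 13987/3600 2303/540
  48793/14400 11011/3000 22597/6000 32509/7200
  691/180 8533/2400 29399/7200 9257/2160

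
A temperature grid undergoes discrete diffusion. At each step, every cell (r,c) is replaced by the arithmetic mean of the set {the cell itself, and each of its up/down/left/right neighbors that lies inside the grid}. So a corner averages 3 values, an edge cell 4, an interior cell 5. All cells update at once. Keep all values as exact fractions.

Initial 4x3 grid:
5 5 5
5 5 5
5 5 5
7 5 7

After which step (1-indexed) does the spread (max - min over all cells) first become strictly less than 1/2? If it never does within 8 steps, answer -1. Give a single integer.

Answer: 4

Derivation:
Step 1: max=6, min=5, spread=1
Step 2: max=103/18, min=5, spread=13/18
Step 3: max=4037/720, min=5, spread=437/720
Step 4: max=8923/1620, min=727/144, spread=2977/6480
  -> spread < 1/2 first at step 4
Step 5: max=14175821/2592000, min=5704/1125, spread=206761/518400
Step 6: max=843408679/155520000, min=1838147/360000, spread=1973167/6220800
Step 7: max=50374408661/9331200000, min=83058761/16200000, spread=101302493/373248000
Step 8: max=3008157595999/559872000000, min=20025341171/3888000000, spread=996067739/4478976000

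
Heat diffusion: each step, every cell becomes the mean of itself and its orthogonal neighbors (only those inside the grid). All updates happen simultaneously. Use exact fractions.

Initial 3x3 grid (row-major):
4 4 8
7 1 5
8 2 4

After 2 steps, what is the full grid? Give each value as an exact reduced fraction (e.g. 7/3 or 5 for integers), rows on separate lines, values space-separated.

Answer: 19/4 1123/240 173/36
73/15 213/50 529/120
173/36 1013/240 143/36

Derivation:
After step 1:
  5 17/4 17/3
  5 19/5 9/2
  17/3 15/4 11/3
After step 2:
  19/4 1123/240 173/36
  73/15 213/50 529/120
  173/36 1013/240 143/36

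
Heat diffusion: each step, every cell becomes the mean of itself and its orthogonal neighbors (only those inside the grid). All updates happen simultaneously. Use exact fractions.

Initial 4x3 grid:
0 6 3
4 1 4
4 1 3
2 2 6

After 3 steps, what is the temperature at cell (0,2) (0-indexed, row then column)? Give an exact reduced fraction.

Step 1: cell (0,2) = 13/3
Step 2: cell (0,2) = 115/36
Step 3: cell (0,2) = 7187/2160
Full grid after step 3:
  3211/1080 21259/7200 7187/2160
  4781/1800 18157/6000 22049/7200
  9857/3600 4133/1500 22789/7200
  5767/2160 42223/14400 412/135

Answer: 7187/2160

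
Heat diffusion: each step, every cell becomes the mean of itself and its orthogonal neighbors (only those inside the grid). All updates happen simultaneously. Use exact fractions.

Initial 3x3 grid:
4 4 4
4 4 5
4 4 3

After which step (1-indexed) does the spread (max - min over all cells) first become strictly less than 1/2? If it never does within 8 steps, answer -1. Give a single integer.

Step 1: max=13/3, min=15/4, spread=7/12
Step 2: max=62/15, min=47/12, spread=13/60
  -> spread < 1/2 first at step 2
Step 3: max=557/135, min=18973/4800, spread=7483/43200
Step 4: max=440221/108000, min=171743/43200, spread=21727/216000
Step 5: max=3955711/972000, min=23037319/5760000, spread=10906147/155520000
Step 6: max=472760059/116640000, min=622785287/155520000, spread=36295/746496
Step 7: max=7082915837/1749600000, min=37457037589/9331200000, spread=305773/8957952
Step 8: max=1697224579381/419904000000, min=2249549694383/559872000000, spread=2575951/107495424

Answer: 2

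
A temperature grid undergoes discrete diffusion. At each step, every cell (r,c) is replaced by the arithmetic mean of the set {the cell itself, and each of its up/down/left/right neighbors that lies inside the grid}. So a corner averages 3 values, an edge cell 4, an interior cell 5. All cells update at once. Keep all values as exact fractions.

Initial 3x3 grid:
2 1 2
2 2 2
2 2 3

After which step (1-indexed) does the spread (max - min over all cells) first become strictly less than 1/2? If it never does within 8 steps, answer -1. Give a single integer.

Step 1: max=7/3, min=5/3, spread=2/3
Step 2: max=41/18, min=413/240, spread=401/720
Step 3: max=2299/1080, min=3883/2160, spread=143/432
  -> spread < 1/2 first at step 3
Step 4: max=135923/64800, min=241721/129600, spread=1205/5184
Step 5: max=7965031/3888000, min=14661187/7776000, spread=10151/62208
Step 6: max=473353007/233280000, min=893257889/466560000, spread=85517/746496
Step 7: max=28122395179/13996800000, min=53993443483/27993600000, spread=720431/8957952
Step 8: max=1678233044363/839808000000, min=3261634510601/1679616000000, spread=6069221/107495424

Answer: 3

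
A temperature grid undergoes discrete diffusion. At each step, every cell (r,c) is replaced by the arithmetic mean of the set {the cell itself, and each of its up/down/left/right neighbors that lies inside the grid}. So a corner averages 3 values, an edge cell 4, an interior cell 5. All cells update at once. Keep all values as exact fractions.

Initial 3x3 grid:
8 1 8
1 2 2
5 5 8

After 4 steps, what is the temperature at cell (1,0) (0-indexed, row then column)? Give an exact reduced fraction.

Answer: 136367/36000

Derivation:
Step 1: cell (1,0) = 4
Step 2: cell (1,0) = 33/10
Step 3: cell (1,0) = 787/200
Step 4: cell (1,0) = 136367/36000
Full grid after step 4:
  500449/129600 1109311/288000 536849/129600
  136367/36000 1476971/360000 444851/108000
  130781/32400 219613/54000 47027/10800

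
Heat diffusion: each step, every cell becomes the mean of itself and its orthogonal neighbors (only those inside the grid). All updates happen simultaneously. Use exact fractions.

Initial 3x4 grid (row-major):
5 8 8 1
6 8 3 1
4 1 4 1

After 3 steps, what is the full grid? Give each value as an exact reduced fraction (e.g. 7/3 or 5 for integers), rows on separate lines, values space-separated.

After step 1:
  19/3 29/4 5 10/3
  23/4 26/5 24/5 3/2
  11/3 17/4 9/4 2
After step 2:
  58/9 1427/240 1223/240 59/18
  419/80 109/20 15/4 349/120
  41/9 461/120 133/40 23/12
After step 3:
  3173/540 8257/1440 1301/288 8123/2160
  347/64 969/200 4927/1200 4267/1440
  9817/2160 3091/720 77/24 163/60

Answer: 3173/540 8257/1440 1301/288 8123/2160
347/64 969/200 4927/1200 4267/1440
9817/2160 3091/720 77/24 163/60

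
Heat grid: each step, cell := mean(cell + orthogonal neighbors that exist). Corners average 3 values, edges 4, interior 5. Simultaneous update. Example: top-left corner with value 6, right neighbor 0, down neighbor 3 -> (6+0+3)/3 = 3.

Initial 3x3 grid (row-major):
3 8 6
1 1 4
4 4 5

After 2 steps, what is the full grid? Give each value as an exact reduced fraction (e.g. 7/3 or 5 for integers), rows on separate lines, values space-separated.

After step 1:
  4 9/2 6
  9/4 18/5 4
  3 7/2 13/3
After step 2:
  43/12 181/40 29/6
  257/80 357/100 269/60
  35/12 433/120 71/18

Answer: 43/12 181/40 29/6
257/80 357/100 269/60
35/12 433/120 71/18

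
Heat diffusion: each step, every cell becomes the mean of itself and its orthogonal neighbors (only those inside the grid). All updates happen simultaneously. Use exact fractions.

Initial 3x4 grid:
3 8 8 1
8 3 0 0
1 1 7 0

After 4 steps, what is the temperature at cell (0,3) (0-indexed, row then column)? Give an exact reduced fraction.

Step 1: cell (0,3) = 3
Step 2: cell (0,3) = 5/2
Step 3: cell (0,3) = 533/180
Step 4: cell (0,3) = 127499/43200
Full grid after step 4:
  589447/129600 911597/216000 257719/72000 127499/43200
  3569533/864000 1375637/360000 1113487/360000 2292623/864000
  479797/129600 179243/54000 151133/54000 302947/129600

Answer: 127499/43200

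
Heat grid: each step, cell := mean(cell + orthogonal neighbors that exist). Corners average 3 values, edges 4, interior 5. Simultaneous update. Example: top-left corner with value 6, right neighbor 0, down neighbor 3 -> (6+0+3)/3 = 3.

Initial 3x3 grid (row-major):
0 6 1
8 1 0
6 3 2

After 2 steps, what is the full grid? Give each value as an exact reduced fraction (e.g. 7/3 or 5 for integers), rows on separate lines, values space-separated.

Answer: 125/36 63/20 16/9
1061/240 267/100 43/20
149/36 209/60 17/9

Derivation:
After step 1:
  14/3 2 7/3
  15/4 18/5 1
  17/3 3 5/3
After step 2:
  125/36 63/20 16/9
  1061/240 267/100 43/20
  149/36 209/60 17/9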